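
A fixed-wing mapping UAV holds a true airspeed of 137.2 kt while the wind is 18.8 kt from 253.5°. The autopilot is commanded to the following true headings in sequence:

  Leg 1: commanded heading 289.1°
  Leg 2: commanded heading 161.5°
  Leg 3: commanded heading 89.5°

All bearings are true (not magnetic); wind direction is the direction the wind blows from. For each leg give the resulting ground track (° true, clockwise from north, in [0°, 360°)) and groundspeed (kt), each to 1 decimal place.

Leg 1: track=294.2°, groundspeed=122.4 kt
Leg 2: track=153.7°, groundspeed=139.1 kt
Leg 3: track=87.6°, groundspeed=155.4 kt

Leg 1: heading 289.1°; drift +5.1° → track 294.2°, groundspeed 122.4 kt
Leg 2: heading 161.5°; drift -7.8° → track 153.7°, groundspeed 139.1 kt
Leg 3: heading 89.5°; drift -1.9° → track 87.6°, groundspeed 155.4 kt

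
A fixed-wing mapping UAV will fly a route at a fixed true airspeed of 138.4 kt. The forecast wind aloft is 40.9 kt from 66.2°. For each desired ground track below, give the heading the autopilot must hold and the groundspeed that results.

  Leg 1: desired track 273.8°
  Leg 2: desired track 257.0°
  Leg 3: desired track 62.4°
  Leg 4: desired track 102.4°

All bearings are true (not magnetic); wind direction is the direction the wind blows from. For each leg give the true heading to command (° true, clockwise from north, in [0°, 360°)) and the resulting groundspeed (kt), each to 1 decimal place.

Leg 1: heading=281.7°, groundspeed=173.3 kt
Leg 2: heading=260.2°, groundspeed=178.4 kt
Leg 3: heading=63.5°, groundspeed=97.6 kt
Leg 4: heading=92.3°, groundspeed=103.3 kt

Leg 1: desired track 273.8°; wind correction +7.9° → command heading 281.7°, groundspeed 173.3 kt
Leg 2: desired track 257.0°; wind correction +3.2° → command heading 260.2°, groundspeed 178.4 kt
Leg 3: desired track 62.4°; wind correction +1.1° → command heading 63.5°, groundspeed 97.6 kt
Leg 4: desired track 102.4°; wind correction -10.1° → command heading 92.3°, groundspeed 103.3 kt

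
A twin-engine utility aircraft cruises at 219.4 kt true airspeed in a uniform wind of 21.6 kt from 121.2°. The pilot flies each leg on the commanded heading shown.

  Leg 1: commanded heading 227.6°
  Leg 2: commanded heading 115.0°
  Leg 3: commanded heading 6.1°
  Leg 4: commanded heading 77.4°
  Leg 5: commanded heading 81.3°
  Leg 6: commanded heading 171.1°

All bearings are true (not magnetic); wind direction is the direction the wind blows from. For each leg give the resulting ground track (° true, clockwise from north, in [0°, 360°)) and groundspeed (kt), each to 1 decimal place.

Leg 1: heading 227.6°; drift +5.3° → track 232.9°, groundspeed 226.4 kt
Leg 2: heading 115.0°; drift -0.7° → track 114.3°, groundspeed 197.9 kt
Leg 3: heading 6.1°; drift -4.9° → track 1.2°, groundspeed 229.4 kt
Leg 4: heading 77.4°; drift -4.2° → track 73.2°, groundspeed 204.4 kt
Leg 5: heading 81.3°; drift -3.9° → track 77.4°, groundspeed 203.3 kt
Leg 6: heading 171.1°; drift +4.6° → track 175.7°, groundspeed 206.2 kt

Leg 1: track=232.9°, groundspeed=226.4 kt
Leg 2: track=114.3°, groundspeed=197.9 kt
Leg 3: track=1.2°, groundspeed=229.4 kt
Leg 4: track=73.2°, groundspeed=204.4 kt
Leg 5: track=77.4°, groundspeed=203.3 kt
Leg 6: track=175.7°, groundspeed=206.2 kt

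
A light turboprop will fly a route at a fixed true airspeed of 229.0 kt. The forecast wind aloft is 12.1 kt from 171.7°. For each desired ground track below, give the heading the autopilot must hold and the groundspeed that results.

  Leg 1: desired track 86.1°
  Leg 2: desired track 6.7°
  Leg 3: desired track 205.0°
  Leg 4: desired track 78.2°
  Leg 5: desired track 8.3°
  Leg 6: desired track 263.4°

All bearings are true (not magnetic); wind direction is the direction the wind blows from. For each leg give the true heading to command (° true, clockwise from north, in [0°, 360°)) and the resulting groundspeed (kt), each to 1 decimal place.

Leg 1: heading=89.1°, groundspeed=227.8 kt
Leg 2: heading=7.5°, groundspeed=240.7 kt
Leg 3: heading=203.3°, groundspeed=218.8 kt
Leg 4: heading=81.2°, groundspeed=229.4 kt
Leg 5: heading=9.2°, groundspeed=240.6 kt
Leg 6: heading=260.4°, groundspeed=229.0 kt

Leg 1: desired track 86.1°; wind correction +3.0° → command heading 89.1°, groundspeed 227.8 kt
Leg 2: desired track 6.7°; wind correction +0.8° → command heading 7.5°, groundspeed 240.7 kt
Leg 3: desired track 205.0°; wind correction -1.7° → command heading 203.3°, groundspeed 218.8 kt
Leg 4: desired track 78.2°; wind correction +3.0° → command heading 81.2°, groundspeed 229.4 kt
Leg 5: desired track 8.3°; wind correction +0.9° → command heading 9.2°, groundspeed 240.6 kt
Leg 6: desired track 263.4°; wind correction -3.0° → command heading 260.4°, groundspeed 229.0 kt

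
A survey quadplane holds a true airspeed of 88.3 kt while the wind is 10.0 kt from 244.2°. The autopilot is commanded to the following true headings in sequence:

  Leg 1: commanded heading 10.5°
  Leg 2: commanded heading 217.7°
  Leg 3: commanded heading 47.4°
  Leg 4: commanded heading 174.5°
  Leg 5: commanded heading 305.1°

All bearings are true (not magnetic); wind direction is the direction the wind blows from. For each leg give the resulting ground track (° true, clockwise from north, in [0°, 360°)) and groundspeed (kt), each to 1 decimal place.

Leg 1: track=15.4°, groundspeed=94.6 kt
Leg 2: track=214.5°, groundspeed=79.5 kt
Leg 3: track=49.1°, groundspeed=97.9 kt
Leg 4: track=168.2°, groundspeed=85.3 kt
Leg 5: track=311.1°, groundspeed=83.9 kt

Leg 1: heading 10.5°; drift +4.9° → track 15.4°, groundspeed 94.6 kt
Leg 2: heading 217.7°; drift -3.2° → track 214.5°, groundspeed 79.5 kt
Leg 3: heading 47.4°; drift +1.7° → track 49.1°, groundspeed 97.9 kt
Leg 4: heading 174.5°; drift -6.3° → track 168.2°, groundspeed 85.3 kt
Leg 5: heading 305.1°; drift +6.0° → track 311.1°, groundspeed 83.9 kt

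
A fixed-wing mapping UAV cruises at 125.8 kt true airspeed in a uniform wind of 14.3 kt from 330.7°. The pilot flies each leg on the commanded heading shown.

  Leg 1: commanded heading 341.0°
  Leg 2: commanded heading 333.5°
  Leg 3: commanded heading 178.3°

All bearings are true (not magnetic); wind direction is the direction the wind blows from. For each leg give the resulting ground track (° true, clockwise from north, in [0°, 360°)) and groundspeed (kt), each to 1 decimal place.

Leg 1: heading 341.0°; drift +1.3° → track 342.3°, groundspeed 111.8 kt
Leg 2: heading 333.5°; drift +0.4° → track 333.9°, groundspeed 111.5 kt
Leg 3: heading 178.3°; drift -2.7° → track 175.6°, groundspeed 138.6 kt

Leg 1: track=342.3°, groundspeed=111.8 kt
Leg 2: track=333.9°, groundspeed=111.5 kt
Leg 3: track=175.6°, groundspeed=138.6 kt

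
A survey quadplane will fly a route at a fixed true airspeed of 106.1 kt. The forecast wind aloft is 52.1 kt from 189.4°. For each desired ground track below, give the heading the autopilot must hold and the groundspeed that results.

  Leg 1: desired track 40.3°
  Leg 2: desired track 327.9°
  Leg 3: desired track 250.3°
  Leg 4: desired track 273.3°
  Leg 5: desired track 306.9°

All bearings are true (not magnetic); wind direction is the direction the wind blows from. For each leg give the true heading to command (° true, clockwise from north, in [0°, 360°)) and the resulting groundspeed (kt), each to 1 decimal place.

Leg 1: heading=54.9°, groundspeed=147.4 kt
Leg 2: heading=308.9°, groundspeed=139.3 kt
Leg 3: heading=224.9°, groundspeed=70.5 kt
Leg 4: heading=244.1°, groundspeed=87.1 kt
Leg 5: heading=281.1°, groundspeed=119.6 kt

Leg 1: desired track 40.3°; wind correction +14.6° → command heading 54.9°, groundspeed 147.4 kt
Leg 2: desired track 327.9°; wind correction -19.0° → command heading 308.9°, groundspeed 139.3 kt
Leg 3: desired track 250.3°; wind correction -25.4° → command heading 224.9°, groundspeed 70.5 kt
Leg 4: desired track 273.3°; wind correction -29.2° → command heading 244.1°, groundspeed 87.1 kt
Leg 5: desired track 306.9°; wind correction -25.8° → command heading 281.1°, groundspeed 119.6 kt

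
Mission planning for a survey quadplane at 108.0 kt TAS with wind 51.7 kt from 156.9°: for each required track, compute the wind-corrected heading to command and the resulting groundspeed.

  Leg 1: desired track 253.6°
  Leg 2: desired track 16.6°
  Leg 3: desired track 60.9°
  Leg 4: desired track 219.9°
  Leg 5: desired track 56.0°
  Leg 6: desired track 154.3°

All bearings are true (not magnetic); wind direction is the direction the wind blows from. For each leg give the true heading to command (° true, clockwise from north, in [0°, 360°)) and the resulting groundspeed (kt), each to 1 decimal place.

Leg 1: heading=225.2°, groundspeed=101.0 kt
Leg 2: heading=34.4°, groundspeed=142.6 kt
Leg 3: heading=89.3°, groundspeed=100.4 kt
Leg 4: heading=194.7°, groundspeed=74.2 kt
Leg 5: heading=84.0°, groundspeed=105.1 kt
Leg 6: heading=155.5°, groundspeed=56.3 kt

Leg 1: desired track 253.6°; wind correction -28.4° → command heading 225.2°, groundspeed 101.0 kt
Leg 2: desired track 16.6°; wind correction +17.8° → command heading 34.4°, groundspeed 142.6 kt
Leg 3: desired track 60.9°; wind correction +28.4° → command heading 89.3°, groundspeed 100.4 kt
Leg 4: desired track 219.9°; wind correction -25.2° → command heading 194.7°, groundspeed 74.2 kt
Leg 5: desired track 56.0°; wind correction +28.0° → command heading 84.0°, groundspeed 105.1 kt
Leg 6: desired track 154.3°; wind correction +1.2° → command heading 155.5°, groundspeed 56.3 kt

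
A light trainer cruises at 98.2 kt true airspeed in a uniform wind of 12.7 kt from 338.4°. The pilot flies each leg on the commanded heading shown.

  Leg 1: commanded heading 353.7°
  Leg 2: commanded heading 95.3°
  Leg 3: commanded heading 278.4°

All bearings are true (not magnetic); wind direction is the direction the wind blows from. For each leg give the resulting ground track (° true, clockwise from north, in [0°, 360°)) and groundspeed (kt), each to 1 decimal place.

Leg 1: heading 353.7°; drift +2.2° → track 355.9°, groundspeed 86.0 kt
Leg 2: heading 95.3°; drift +6.2° → track 101.5°, groundspeed 104.6 kt
Leg 3: heading 278.4°; drift -6.8° → track 271.6°, groundspeed 92.5 kt

Leg 1: track=355.9°, groundspeed=86.0 kt
Leg 2: track=101.5°, groundspeed=104.6 kt
Leg 3: track=271.6°, groundspeed=92.5 kt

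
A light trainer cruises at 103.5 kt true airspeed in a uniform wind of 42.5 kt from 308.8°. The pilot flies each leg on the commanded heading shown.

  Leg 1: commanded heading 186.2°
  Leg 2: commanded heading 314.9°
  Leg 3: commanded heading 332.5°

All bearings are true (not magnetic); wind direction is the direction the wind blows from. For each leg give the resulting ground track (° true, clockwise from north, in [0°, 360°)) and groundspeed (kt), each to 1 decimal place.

Leg 1: heading 186.2°; drift -15.8° → track 170.4°, groundspeed 131.4 kt
Leg 2: heading 314.9°; drift +4.2° → track 319.1°, groundspeed 61.4 kt
Leg 3: heading 332.5°; drift +14.8° → track 347.3°, groundspeed 66.8 kt

Leg 1: track=170.4°, groundspeed=131.4 kt
Leg 2: track=319.1°, groundspeed=61.4 kt
Leg 3: track=347.3°, groundspeed=66.8 kt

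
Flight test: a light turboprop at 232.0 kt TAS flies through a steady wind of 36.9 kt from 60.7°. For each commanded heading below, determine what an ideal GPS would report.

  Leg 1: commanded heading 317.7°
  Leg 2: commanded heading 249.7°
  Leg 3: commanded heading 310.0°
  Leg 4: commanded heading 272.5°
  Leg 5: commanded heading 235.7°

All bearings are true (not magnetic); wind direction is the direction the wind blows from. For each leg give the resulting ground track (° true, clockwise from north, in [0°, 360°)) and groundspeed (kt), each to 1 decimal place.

Leg 1: track=309.2°, groundspeed=243.0 kt
Leg 2: track=248.5°, groundspeed=268.5 kt
Leg 3: track=302.0°, groundspeed=247.5 kt
Leg 4: track=268.3°, groundspeed=264.1 kt
Leg 5: track=236.4°, groundspeed=268.8 kt

Leg 1: heading 317.7°; drift -8.5° → track 309.2°, groundspeed 243.0 kt
Leg 2: heading 249.7°; drift -1.2° → track 248.5°, groundspeed 268.5 kt
Leg 3: heading 310.0°; drift -8.0° → track 302.0°, groundspeed 247.5 kt
Leg 4: heading 272.5°; drift -4.2° → track 268.3°, groundspeed 264.1 kt
Leg 5: heading 235.7°; drift +0.7° → track 236.4°, groundspeed 268.8 kt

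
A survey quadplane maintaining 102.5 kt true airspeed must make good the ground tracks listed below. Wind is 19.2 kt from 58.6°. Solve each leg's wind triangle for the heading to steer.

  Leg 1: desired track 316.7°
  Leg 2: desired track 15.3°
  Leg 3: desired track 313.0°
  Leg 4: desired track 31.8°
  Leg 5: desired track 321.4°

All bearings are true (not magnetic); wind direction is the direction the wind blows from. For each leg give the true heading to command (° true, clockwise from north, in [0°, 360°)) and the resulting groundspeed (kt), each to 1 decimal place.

Leg 1: heading=327.3°, groundspeed=104.7 kt
Leg 2: heading=22.7°, groundspeed=87.7 kt
Leg 3: heading=323.4°, groundspeed=106.0 kt
Leg 4: heading=36.6°, groundspeed=85.0 kt
Leg 5: heading=332.1°, groundspeed=103.1 kt

Leg 1: desired track 316.7°; wind correction +10.6° → command heading 327.3°, groundspeed 104.7 kt
Leg 2: desired track 15.3°; wind correction +7.4° → command heading 22.7°, groundspeed 87.7 kt
Leg 3: desired track 313.0°; wind correction +10.4° → command heading 323.4°, groundspeed 106.0 kt
Leg 4: desired track 31.8°; wind correction +4.8° → command heading 36.6°, groundspeed 85.0 kt
Leg 5: desired track 321.4°; wind correction +10.7° → command heading 332.1°, groundspeed 103.1 kt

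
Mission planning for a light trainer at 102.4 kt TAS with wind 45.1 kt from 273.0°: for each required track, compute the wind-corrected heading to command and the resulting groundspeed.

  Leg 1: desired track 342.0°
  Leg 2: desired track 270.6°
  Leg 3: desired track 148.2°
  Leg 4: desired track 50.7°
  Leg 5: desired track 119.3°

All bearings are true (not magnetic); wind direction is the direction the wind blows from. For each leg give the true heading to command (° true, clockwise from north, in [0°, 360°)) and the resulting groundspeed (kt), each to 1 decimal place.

Leg 1: heading=317.7°, groundspeed=77.2 kt
Leg 2: heading=271.7°, groundspeed=57.3 kt
Leg 3: heading=169.4°, groundspeed=121.2 kt
Leg 4: heading=33.5°, groundspeed=131.2 kt
Leg 5: heading=130.6°, groundspeed=140.9 kt

Leg 1: desired track 342.0°; wind correction -24.3° → command heading 317.7°, groundspeed 77.2 kt
Leg 2: desired track 270.6°; wind correction +1.1° → command heading 271.7°, groundspeed 57.3 kt
Leg 3: desired track 148.2°; wind correction +21.2° → command heading 169.4°, groundspeed 121.2 kt
Leg 4: desired track 50.7°; wind correction -17.2° → command heading 33.5°, groundspeed 131.2 kt
Leg 5: desired track 119.3°; wind correction +11.3° → command heading 130.6°, groundspeed 140.9 kt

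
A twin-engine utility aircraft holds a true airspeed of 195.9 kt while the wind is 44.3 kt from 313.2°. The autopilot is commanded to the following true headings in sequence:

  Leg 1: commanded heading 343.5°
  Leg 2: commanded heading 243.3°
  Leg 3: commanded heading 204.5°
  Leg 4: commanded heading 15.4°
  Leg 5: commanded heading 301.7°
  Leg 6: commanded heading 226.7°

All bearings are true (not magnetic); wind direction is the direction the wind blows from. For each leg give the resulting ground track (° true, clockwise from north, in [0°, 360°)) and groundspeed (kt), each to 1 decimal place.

Leg 1: heading 343.5°; drift +8.1° → track 351.6°, groundspeed 159.2 kt
Leg 2: heading 243.3°; drift -13.0° → track 230.3°, groundspeed 185.4 kt
Leg 3: heading 204.5°; drift -11.3° → track 193.2°, groundspeed 214.3 kt
Leg 4: heading 15.4°; drift +12.6° → track 28.0°, groundspeed 179.6 kt
Leg 5: heading 301.7°; drift -3.3° → track 298.4°, groundspeed 152.7 kt
Leg 6: heading 226.7°; drift -12.9° → track 213.8°, groundspeed 198.2 kt

Leg 1: track=351.6°, groundspeed=159.2 kt
Leg 2: track=230.3°, groundspeed=185.4 kt
Leg 3: track=193.2°, groundspeed=214.3 kt
Leg 4: track=28.0°, groundspeed=179.6 kt
Leg 5: track=298.4°, groundspeed=152.7 kt
Leg 6: track=213.8°, groundspeed=198.2 kt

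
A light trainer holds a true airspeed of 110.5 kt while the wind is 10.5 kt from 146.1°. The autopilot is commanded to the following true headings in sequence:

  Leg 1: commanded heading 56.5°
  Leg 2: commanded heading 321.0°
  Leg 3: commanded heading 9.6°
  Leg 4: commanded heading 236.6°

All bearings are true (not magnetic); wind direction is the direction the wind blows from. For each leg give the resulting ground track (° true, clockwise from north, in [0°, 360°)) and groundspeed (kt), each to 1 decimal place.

Leg 1: track=51.1°, groundspeed=110.9 kt
Leg 2: track=321.4°, groundspeed=121.0 kt
Leg 3: track=6.1°, groundspeed=118.3 kt
Leg 4: track=242.0°, groundspeed=111.1 kt

Leg 1: heading 56.5°; drift -5.4° → track 51.1°, groundspeed 110.9 kt
Leg 2: heading 321.0°; drift +0.4° → track 321.4°, groundspeed 121.0 kt
Leg 3: heading 9.6°; drift -3.5° → track 6.1°, groundspeed 118.3 kt
Leg 4: heading 236.6°; drift +5.4° → track 242.0°, groundspeed 111.1 kt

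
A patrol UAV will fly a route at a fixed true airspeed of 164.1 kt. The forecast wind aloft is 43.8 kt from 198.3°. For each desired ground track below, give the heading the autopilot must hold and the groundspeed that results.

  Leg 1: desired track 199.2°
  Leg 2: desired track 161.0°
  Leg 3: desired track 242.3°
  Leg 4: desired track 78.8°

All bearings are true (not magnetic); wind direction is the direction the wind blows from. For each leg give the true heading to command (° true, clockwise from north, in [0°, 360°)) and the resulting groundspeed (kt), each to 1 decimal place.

Leg 1: heading=199.0°, groundspeed=120.3 kt
Leg 2: heading=170.3°, groundspeed=127.1 kt
Leg 3: heading=231.6°, groundspeed=129.7 kt
Leg 4: heading=92.2°, groundspeed=181.2 kt

Leg 1: desired track 199.2°; wind correction -0.2° → command heading 199.0°, groundspeed 120.3 kt
Leg 2: desired track 161.0°; wind correction +9.3° → command heading 170.3°, groundspeed 127.1 kt
Leg 3: desired track 242.3°; wind correction -10.7° → command heading 231.6°, groundspeed 129.7 kt
Leg 4: desired track 78.8°; wind correction +13.4° → command heading 92.2°, groundspeed 181.2 kt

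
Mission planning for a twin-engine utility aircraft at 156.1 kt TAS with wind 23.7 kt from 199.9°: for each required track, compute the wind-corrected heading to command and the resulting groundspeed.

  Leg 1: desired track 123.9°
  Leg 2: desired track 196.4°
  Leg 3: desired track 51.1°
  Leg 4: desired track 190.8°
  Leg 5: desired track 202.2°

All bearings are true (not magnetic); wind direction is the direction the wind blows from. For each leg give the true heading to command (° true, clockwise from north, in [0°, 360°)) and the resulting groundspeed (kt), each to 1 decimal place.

Leg 1: desired track 123.9°; wind correction +8.5° → command heading 132.4°, groundspeed 148.7 kt
Leg 2: desired track 196.4°; wind correction +0.5° → command heading 196.9°, groundspeed 132.4 kt
Leg 3: desired track 51.1°; wind correction +4.5° → command heading 55.6°, groundspeed 175.9 kt
Leg 4: desired track 190.8°; wind correction +1.4° → command heading 192.2°, groundspeed 132.7 kt
Leg 5: desired track 202.2°; wind correction -0.3° → command heading 201.9°, groundspeed 132.4 kt

Leg 1: heading=132.4°, groundspeed=148.7 kt
Leg 2: heading=196.9°, groundspeed=132.4 kt
Leg 3: heading=55.6°, groundspeed=175.9 kt
Leg 4: heading=192.2°, groundspeed=132.7 kt
Leg 5: heading=201.9°, groundspeed=132.4 kt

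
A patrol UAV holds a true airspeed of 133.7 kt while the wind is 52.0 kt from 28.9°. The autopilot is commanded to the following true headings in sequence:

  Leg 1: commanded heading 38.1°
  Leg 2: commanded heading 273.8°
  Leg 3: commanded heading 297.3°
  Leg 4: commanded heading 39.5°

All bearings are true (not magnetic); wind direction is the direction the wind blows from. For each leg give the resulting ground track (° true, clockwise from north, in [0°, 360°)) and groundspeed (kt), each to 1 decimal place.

Leg 1: track=43.9°, groundspeed=82.8 kt
Leg 2: track=257.0°, groundspeed=162.7 kt
Leg 3: track=276.3°, groundspeed=144.8 kt
Leg 4: track=46.1°, groundspeed=83.1 kt

Leg 1: heading 38.1°; drift +5.8° → track 43.9°, groundspeed 82.8 kt
Leg 2: heading 273.8°; drift -16.8° → track 257.0°, groundspeed 162.7 kt
Leg 3: heading 297.3°; drift -21.0° → track 276.3°, groundspeed 144.8 kt
Leg 4: heading 39.5°; drift +6.6° → track 46.1°, groundspeed 83.1 kt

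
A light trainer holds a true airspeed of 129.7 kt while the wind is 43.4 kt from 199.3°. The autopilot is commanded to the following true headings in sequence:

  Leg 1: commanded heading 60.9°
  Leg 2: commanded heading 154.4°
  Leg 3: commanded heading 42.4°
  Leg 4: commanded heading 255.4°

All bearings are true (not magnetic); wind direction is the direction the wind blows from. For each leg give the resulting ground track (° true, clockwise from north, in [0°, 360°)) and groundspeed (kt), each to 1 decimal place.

Leg 1: heading 60.9°; drift -10.1° → track 50.8°, groundspeed 164.7 kt
Leg 2: heading 154.4°; drift -17.2° → track 137.2°, groundspeed 103.6 kt
Leg 3: heading 42.4°; drift -5.7° → track 36.7°, groundspeed 170.5 kt
Leg 4: heading 255.4°; drift +18.9° → track 274.3°, groundspeed 111.5 kt

Leg 1: track=50.8°, groundspeed=164.7 kt
Leg 2: track=137.2°, groundspeed=103.6 kt
Leg 3: track=36.7°, groundspeed=170.5 kt
Leg 4: track=274.3°, groundspeed=111.5 kt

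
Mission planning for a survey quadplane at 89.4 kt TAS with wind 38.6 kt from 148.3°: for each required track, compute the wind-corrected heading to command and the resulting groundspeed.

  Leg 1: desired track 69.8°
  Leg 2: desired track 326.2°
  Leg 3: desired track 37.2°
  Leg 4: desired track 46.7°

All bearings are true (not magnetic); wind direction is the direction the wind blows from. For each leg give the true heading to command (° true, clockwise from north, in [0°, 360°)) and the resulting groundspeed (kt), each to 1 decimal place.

Leg 1: desired track 69.8°; wind correction +25.0° → command heading 94.8°, groundspeed 73.3 kt
Leg 2: desired track 326.2°; wind correction -0.9° → command heading 325.3°, groundspeed 128.0 kt
Leg 3: desired track 37.2°; wind correction +23.8° → command heading 61.0°, groundspeed 95.7 kt
Leg 4: desired track 46.7°; wind correction +25.0° → command heading 71.7°, groundspeed 88.8 kt

Leg 1: heading=94.8°, groundspeed=73.3 kt
Leg 2: heading=325.3°, groundspeed=128.0 kt
Leg 3: heading=61.0°, groundspeed=95.7 kt
Leg 4: heading=71.7°, groundspeed=88.8 kt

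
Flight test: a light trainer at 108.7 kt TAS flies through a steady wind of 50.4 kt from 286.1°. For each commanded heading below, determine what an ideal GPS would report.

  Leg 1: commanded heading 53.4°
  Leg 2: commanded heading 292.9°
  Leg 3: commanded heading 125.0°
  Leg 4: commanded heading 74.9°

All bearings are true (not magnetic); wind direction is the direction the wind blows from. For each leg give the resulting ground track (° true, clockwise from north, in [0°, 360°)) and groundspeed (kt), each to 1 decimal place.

Leg 1: heading 53.4°; drift +16.1° → track 69.5°, groundspeed 144.9 kt
Leg 2: heading 292.9°; drift +5.8° → track 298.7°, groundspeed 59.0 kt
Leg 3: heading 125.0°; drift -6.0° → track 119.0°, groundspeed 157.2 kt
Leg 4: heading 74.9°; drift +9.8° → track 84.7°, groundspeed 154.0 kt

Leg 1: track=69.5°, groundspeed=144.9 kt
Leg 2: track=298.7°, groundspeed=59.0 kt
Leg 3: track=119.0°, groundspeed=157.2 kt
Leg 4: track=84.7°, groundspeed=154.0 kt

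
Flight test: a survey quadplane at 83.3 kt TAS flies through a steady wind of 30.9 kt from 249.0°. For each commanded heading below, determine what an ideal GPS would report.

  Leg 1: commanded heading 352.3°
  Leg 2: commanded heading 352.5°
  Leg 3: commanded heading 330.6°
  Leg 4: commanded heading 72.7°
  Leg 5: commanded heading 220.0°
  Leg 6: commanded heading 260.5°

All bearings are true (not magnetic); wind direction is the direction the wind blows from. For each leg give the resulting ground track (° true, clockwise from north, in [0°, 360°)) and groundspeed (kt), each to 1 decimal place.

Leg 1: heading 352.3°; drift +18.4° → track 10.7°, groundspeed 95.3 kt
Leg 2: heading 352.5°; drift +18.4° → track 10.9°, groundspeed 95.4 kt
Leg 3: heading 330.6°; drift +21.2° → track 351.8°, groundspeed 84.5 kt
Leg 4: heading 72.7°; drift -1.0° → track 71.7°, groundspeed 114.2 kt
Leg 5: heading 220.0°; drift -14.9° → track 205.1°, groundspeed 58.2 kt
Leg 6: heading 260.5°; drift +6.6° → track 267.1°, groundspeed 53.4 kt

Leg 1: track=10.7°, groundspeed=95.3 kt
Leg 2: track=10.9°, groundspeed=95.4 kt
Leg 3: track=351.8°, groundspeed=84.5 kt
Leg 4: track=71.7°, groundspeed=114.2 kt
Leg 5: track=205.1°, groundspeed=58.2 kt
Leg 6: track=267.1°, groundspeed=53.4 kt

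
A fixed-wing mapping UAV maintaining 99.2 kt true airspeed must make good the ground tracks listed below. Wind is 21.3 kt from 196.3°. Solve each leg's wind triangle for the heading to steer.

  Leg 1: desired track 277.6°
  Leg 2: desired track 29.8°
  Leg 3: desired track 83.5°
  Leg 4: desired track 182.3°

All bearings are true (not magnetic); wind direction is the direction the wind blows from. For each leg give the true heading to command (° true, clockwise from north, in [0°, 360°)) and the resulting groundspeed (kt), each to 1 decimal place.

Leg 1: heading=265.3°, groundspeed=93.7 kt
Leg 2: heading=32.7°, groundspeed=119.8 kt
Leg 3: heading=94.9°, groundspeed=105.5 kt
Leg 4: heading=185.3°, groundspeed=78.4 kt

Leg 1: desired track 277.6°; wind correction -12.3° → command heading 265.3°, groundspeed 93.7 kt
Leg 2: desired track 29.8°; wind correction +2.9° → command heading 32.7°, groundspeed 119.8 kt
Leg 3: desired track 83.5°; wind correction +11.4° → command heading 94.9°, groundspeed 105.5 kt
Leg 4: desired track 182.3°; wind correction +3.0° → command heading 185.3°, groundspeed 78.4 kt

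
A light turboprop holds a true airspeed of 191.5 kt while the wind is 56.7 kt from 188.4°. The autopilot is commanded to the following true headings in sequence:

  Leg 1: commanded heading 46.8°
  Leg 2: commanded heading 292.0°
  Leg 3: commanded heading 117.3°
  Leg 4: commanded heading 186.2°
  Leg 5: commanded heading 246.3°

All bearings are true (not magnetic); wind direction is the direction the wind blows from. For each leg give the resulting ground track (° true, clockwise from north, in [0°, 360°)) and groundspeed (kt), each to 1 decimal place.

Leg 1: track=38.3°, groundspeed=238.5 kt
Leg 2: track=307.1°, groundspeed=212.1 kt
Leg 3: track=100.1°, groundspeed=181.3 kt
Leg 4: track=185.3°, groundspeed=134.9 kt
Leg 5: track=262.9°, groundspeed=168.4 kt

Leg 1: heading 46.8°; drift -8.5° → track 38.3°, groundspeed 238.5 kt
Leg 2: heading 292.0°; drift +15.1° → track 307.1°, groundspeed 212.1 kt
Leg 3: heading 117.3°; drift -17.2° → track 100.1°, groundspeed 181.3 kt
Leg 4: heading 186.2°; drift -0.9° → track 185.3°, groundspeed 134.9 kt
Leg 5: heading 246.3°; drift +16.6° → track 262.9°, groundspeed 168.4 kt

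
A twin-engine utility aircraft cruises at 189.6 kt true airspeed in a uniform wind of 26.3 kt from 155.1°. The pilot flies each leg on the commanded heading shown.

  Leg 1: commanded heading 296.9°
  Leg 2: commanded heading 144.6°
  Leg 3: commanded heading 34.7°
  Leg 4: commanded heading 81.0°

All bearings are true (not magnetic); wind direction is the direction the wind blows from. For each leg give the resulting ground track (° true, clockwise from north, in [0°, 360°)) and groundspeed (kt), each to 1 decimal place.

Leg 1: track=301.3°, groundspeed=210.9 kt
Leg 2: track=142.9°, groundspeed=163.8 kt
Leg 3: track=28.3°, groundspeed=204.2 kt
Leg 4: track=73.1°, groundspeed=184.1 kt

Leg 1: heading 296.9°; drift +4.4° → track 301.3°, groundspeed 210.9 kt
Leg 2: heading 144.6°; drift -1.7° → track 142.9°, groundspeed 163.8 kt
Leg 3: heading 34.7°; drift -6.4° → track 28.3°, groundspeed 204.2 kt
Leg 4: heading 81.0°; drift -7.9° → track 73.1°, groundspeed 184.1 kt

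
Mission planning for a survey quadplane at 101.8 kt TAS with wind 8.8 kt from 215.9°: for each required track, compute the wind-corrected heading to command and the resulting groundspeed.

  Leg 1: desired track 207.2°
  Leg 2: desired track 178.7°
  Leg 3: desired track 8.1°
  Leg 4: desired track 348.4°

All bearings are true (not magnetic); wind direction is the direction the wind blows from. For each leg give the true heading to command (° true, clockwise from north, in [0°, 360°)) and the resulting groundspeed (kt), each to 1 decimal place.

Leg 1: heading=207.9°, groundspeed=93.1 kt
Leg 2: heading=181.7°, groundspeed=94.7 kt
Leg 3: heading=5.8°, groundspeed=109.5 kt
Leg 4: heading=344.7°, groundspeed=107.5 kt

Leg 1: desired track 207.2°; wind correction +0.7° → command heading 207.9°, groundspeed 93.1 kt
Leg 2: desired track 178.7°; wind correction +3.0° → command heading 181.7°, groundspeed 94.7 kt
Leg 3: desired track 8.1°; wind correction -2.3° → command heading 5.8°, groundspeed 109.5 kt
Leg 4: desired track 348.4°; wind correction -3.7° → command heading 344.7°, groundspeed 107.5 kt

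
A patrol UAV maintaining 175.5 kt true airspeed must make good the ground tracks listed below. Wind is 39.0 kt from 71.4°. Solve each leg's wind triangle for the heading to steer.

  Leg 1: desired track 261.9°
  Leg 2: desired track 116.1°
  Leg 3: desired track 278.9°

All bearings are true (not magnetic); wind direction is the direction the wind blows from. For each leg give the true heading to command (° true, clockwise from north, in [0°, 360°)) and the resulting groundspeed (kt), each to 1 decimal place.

Leg 1: desired track 261.9°; wind correction +2.3° → command heading 264.2°, groundspeed 213.7 kt
Leg 2: desired track 116.1°; wind correction -9.0° → command heading 107.1°, groundspeed 145.6 kt
Leg 3: desired track 278.9°; wind correction +5.9° → command heading 284.8°, groundspeed 209.2 kt

Leg 1: heading=264.2°, groundspeed=213.7 kt
Leg 2: heading=107.1°, groundspeed=145.6 kt
Leg 3: heading=284.8°, groundspeed=209.2 kt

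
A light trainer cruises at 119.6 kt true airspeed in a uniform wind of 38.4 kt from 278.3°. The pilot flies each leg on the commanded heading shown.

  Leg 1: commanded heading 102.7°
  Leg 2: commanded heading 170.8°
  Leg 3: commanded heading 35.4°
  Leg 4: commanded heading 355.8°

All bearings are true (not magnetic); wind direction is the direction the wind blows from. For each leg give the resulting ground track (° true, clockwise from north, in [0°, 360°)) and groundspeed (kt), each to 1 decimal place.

Leg 1: track=101.6°, groundspeed=157.9 kt
Leg 2: track=155.2°, groundspeed=136.2 kt
Leg 3: track=49.4°, groundspeed=141.3 kt
Leg 4: track=14.4°, groundspeed=117.4 kt

Leg 1: heading 102.7°; drift -1.1° → track 101.6°, groundspeed 157.9 kt
Leg 2: heading 170.8°; drift -15.6° → track 155.2°, groundspeed 136.2 kt
Leg 3: heading 35.4°; drift +14.0° → track 49.4°, groundspeed 141.3 kt
Leg 4: heading 355.8°; drift +18.6° → track 14.4°, groundspeed 117.4 kt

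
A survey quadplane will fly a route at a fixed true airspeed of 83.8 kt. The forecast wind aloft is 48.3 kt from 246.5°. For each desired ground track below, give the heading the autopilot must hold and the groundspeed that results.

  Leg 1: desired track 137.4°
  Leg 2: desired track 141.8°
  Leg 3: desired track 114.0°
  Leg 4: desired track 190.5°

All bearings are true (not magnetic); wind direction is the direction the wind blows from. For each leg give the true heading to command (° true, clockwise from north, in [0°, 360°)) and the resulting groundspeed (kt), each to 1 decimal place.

Leg 1: desired track 137.4°; wind correction +33.0° → command heading 170.4°, groundspeed 86.1 kt
Leg 2: desired track 141.8°; wind correction +33.9° → command heading 175.7°, groundspeed 81.8 kt
Leg 3: desired track 114.0°; wind correction +25.1° → command heading 139.1°, groundspeed 108.5 kt
Leg 4: desired track 190.5°; wind correction +28.5° → command heading 219.0°, groundspeed 46.6 kt

Leg 1: heading=170.4°, groundspeed=86.1 kt
Leg 2: heading=175.7°, groundspeed=81.8 kt
Leg 3: heading=139.1°, groundspeed=108.5 kt
Leg 4: heading=219.0°, groundspeed=46.6 kt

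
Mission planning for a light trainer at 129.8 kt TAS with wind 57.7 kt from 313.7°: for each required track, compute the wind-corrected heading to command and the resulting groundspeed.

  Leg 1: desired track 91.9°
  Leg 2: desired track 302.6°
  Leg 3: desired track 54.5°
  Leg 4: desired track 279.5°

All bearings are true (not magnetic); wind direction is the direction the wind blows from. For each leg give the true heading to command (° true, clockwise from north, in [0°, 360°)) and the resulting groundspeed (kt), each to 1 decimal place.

Leg 1: heading=74.7°, groundspeed=167.0 kt
Leg 2: heading=307.5°, groundspeed=72.7 kt
Leg 3: heading=28.6°, groundspeed=127.6 kt
Leg 4: heading=294.0°, groundspeed=78.0 kt

Leg 1: desired track 91.9°; wind correction -17.2° → command heading 74.7°, groundspeed 167.0 kt
Leg 2: desired track 302.6°; wind correction +4.9° → command heading 307.5°, groundspeed 72.7 kt
Leg 3: desired track 54.5°; wind correction -25.9° → command heading 28.6°, groundspeed 127.6 kt
Leg 4: desired track 279.5°; wind correction +14.5° → command heading 294.0°, groundspeed 78.0 kt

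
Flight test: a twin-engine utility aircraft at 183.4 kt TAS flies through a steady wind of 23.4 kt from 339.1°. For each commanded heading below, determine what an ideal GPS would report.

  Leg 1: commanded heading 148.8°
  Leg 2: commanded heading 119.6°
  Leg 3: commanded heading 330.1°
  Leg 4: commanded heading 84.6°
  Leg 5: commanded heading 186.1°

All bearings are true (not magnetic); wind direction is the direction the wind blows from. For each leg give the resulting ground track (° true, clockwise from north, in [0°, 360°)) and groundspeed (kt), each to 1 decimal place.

Leg 1: heading 148.8°; drift +1.2° → track 150.0°, groundspeed 206.5 kt
Leg 2: heading 119.6°; drift +4.2° → track 123.8°, groundspeed 202.0 kt
Leg 3: heading 330.1°; drift -1.3° → track 328.8°, groundspeed 160.3 kt
Leg 4: heading 84.6°; drift +6.8° → track 91.4°, groundspeed 191.0 kt
Leg 5: heading 186.1°; drift -3.0° → track 183.1°, groundspeed 204.5 kt

Leg 1: track=150.0°, groundspeed=206.5 kt
Leg 2: track=123.8°, groundspeed=202.0 kt
Leg 3: track=328.8°, groundspeed=160.3 kt
Leg 4: track=91.4°, groundspeed=191.0 kt
Leg 5: track=183.1°, groundspeed=204.5 kt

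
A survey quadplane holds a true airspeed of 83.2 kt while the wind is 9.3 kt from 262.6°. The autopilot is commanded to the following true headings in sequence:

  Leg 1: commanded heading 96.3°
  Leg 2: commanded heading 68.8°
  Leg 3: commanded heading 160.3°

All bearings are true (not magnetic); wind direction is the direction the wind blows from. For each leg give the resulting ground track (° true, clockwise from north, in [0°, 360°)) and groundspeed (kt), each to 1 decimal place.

Leg 1: heading 96.3°; drift -1.4° → track 94.9°, groundspeed 92.3 kt
Leg 2: heading 68.8°; drift +1.4° → track 70.2°, groundspeed 92.3 kt
Leg 3: heading 160.3°; drift -6.1° → track 154.2°, groundspeed 85.7 kt

Leg 1: track=94.9°, groundspeed=92.3 kt
Leg 2: track=70.2°, groundspeed=92.3 kt
Leg 3: track=154.2°, groundspeed=85.7 kt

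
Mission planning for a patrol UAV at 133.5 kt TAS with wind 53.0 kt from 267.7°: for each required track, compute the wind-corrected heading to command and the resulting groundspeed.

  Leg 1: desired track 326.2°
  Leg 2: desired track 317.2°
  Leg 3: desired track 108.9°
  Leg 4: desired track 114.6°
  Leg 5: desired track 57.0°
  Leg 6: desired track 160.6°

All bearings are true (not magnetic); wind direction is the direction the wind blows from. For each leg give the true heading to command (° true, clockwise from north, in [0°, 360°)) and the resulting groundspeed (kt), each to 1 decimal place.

Leg 1: heading=306.4°, groundspeed=97.9 kt
Leg 2: heading=299.6°, groundspeed=92.9 kt
Leg 3: heading=117.2°, groundspeed=181.5 kt
Leg 4: heading=124.9°, groundspeed=178.6 kt
Leg 5: heading=45.3°, groundspeed=176.3 kt
Leg 6: heading=182.9°, groundspeed=139.1 kt

Leg 1: desired track 326.2°; wind correction -19.8° → command heading 306.4°, groundspeed 97.9 kt
Leg 2: desired track 317.2°; wind correction -17.6° → command heading 299.6°, groundspeed 92.9 kt
Leg 3: desired track 108.9°; wind correction +8.3° → command heading 117.2°, groundspeed 181.5 kt
Leg 4: desired track 114.6°; wind correction +10.3° → command heading 124.9°, groundspeed 178.6 kt
Leg 5: desired track 57.0°; wind correction -11.7° → command heading 45.3°, groundspeed 176.3 kt
Leg 6: desired track 160.6°; wind correction +22.3° → command heading 182.9°, groundspeed 139.1 kt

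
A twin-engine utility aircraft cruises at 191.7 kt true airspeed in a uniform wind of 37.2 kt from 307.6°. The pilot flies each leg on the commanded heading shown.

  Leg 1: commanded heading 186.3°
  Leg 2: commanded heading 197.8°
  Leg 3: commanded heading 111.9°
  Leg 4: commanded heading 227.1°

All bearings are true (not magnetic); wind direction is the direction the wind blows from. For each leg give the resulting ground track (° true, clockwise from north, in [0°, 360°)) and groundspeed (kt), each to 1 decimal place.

Leg 1: track=177.7°, groundspeed=213.4 kt
Leg 2: track=188.1°, groundspeed=207.3 kt
Leg 3: track=114.4°, groundspeed=227.7 kt
Leg 4: track=215.9°, groundspeed=189.2 kt

Leg 1: heading 186.3°; drift -8.6° → track 177.7°, groundspeed 213.4 kt
Leg 2: heading 197.8°; drift -9.7° → track 188.1°, groundspeed 207.3 kt
Leg 3: heading 111.9°; drift +2.5° → track 114.4°, groundspeed 227.7 kt
Leg 4: heading 227.1°; drift -11.2° → track 215.9°, groundspeed 189.2 kt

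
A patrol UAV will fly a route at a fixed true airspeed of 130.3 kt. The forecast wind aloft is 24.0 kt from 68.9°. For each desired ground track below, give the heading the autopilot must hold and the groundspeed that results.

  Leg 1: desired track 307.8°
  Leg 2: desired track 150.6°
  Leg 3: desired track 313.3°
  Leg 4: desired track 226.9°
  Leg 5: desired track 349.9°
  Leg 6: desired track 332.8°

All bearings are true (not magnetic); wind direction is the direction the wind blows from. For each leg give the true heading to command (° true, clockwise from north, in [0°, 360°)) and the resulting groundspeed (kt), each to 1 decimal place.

Leg 1: desired track 307.8°; wind correction +9.1° → command heading 316.9°, groundspeed 141.1 kt
Leg 2: desired track 150.6°; wind correction -10.5° → command heading 140.1°, groundspeed 124.7 kt
Leg 3: desired track 313.3°; wind correction +9.6° → command heading 322.9°, groundspeed 138.9 kt
Leg 4: desired track 226.9°; wind correction -4.0° → command heading 222.9°, groundspeed 152.2 kt
Leg 5: desired track 349.9°; wind correction +10.4° → command heading 0.3°, groundspeed 123.6 kt
Leg 6: desired track 332.8°; wind correction +10.6° → command heading 343.4°, groundspeed 130.6 kt

Leg 1: heading=316.9°, groundspeed=141.1 kt
Leg 2: heading=140.1°, groundspeed=124.7 kt
Leg 3: heading=322.9°, groundspeed=138.9 kt
Leg 4: heading=222.9°, groundspeed=152.2 kt
Leg 5: heading=0.3°, groundspeed=123.6 kt
Leg 6: heading=343.4°, groundspeed=130.6 kt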